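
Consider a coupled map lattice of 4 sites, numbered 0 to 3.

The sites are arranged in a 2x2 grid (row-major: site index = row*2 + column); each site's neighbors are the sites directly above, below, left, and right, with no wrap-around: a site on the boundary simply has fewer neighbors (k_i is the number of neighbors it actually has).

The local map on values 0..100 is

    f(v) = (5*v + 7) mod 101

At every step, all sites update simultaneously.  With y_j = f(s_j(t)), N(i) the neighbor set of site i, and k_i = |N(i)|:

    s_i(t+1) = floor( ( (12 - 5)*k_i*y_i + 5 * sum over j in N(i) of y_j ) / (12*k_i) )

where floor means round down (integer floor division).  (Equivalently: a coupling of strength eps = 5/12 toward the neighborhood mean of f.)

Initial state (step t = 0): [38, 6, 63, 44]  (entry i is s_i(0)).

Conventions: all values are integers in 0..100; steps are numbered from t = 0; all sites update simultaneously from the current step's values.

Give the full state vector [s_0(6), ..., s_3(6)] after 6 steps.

Simulating step by step:
t=0: [38, 6, 63, 44]
t=1: [67, 46, 36, 26]
t=2: [47, 36, 65, 46]
t=3: [47, 65, 32, 44]
t=4: [43, 30, 52, 34]
t=5: [36, 52, 57, 69]
t=6: [82, 66, 80, 60]

Answer: [82, 66, 80, 60]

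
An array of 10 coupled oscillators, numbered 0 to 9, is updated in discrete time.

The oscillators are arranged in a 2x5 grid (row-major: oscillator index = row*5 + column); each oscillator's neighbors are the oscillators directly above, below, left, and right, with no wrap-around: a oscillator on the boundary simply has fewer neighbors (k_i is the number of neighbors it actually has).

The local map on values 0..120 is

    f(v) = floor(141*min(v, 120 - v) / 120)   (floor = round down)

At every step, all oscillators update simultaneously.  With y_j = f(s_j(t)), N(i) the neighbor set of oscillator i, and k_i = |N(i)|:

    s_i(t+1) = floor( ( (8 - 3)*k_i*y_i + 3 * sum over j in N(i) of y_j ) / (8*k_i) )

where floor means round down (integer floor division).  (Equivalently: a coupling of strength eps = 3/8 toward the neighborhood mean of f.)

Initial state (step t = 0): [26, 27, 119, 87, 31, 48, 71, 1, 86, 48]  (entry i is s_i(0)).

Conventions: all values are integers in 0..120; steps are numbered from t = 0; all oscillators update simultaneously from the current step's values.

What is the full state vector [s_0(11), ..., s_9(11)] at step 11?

Answer: [65, 65, 65, 65, 66, 65, 65, 65, 66, 66]

Derivation:
t=0: [26, 27, 119, 87, 31, 48, 71, 1, 86, 48]
t=1: [35, 30, 9, 33, 40, 51, 46, 12, 36, 49]
t=2: [43, 35, 17, 36, 47, 54, 47, 22, 39, 52]
t=3: [50, 41, 25, 41, 53, 59, 50, 30, 44, 56]
t=4: [58, 48, 34, 47, 59, 64, 55, 39, 50, 61]
t=5: [65, 56, 43, 55, 66, 65, 60, 48, 57, 66]
t=6: [64, 63, 54, 62, 63, 65, 66, 58, 64, 63]
t=7: [65, 65, 64, 66, 66, 64, 64, 66, 65, 65]
t=8: [64, 64, 64, 63, 63, 64, 64, 63, 63, 63]
t=9: [65, 65, 65, 65, 66, 65, 65, 65, 66, 66]
t=10: [64, 64, 64, 63, 63, 64, 64, 63, 63, 63]
t=11: [65, 65, 65, 65, 66, 65, 65, 65, 66, 66]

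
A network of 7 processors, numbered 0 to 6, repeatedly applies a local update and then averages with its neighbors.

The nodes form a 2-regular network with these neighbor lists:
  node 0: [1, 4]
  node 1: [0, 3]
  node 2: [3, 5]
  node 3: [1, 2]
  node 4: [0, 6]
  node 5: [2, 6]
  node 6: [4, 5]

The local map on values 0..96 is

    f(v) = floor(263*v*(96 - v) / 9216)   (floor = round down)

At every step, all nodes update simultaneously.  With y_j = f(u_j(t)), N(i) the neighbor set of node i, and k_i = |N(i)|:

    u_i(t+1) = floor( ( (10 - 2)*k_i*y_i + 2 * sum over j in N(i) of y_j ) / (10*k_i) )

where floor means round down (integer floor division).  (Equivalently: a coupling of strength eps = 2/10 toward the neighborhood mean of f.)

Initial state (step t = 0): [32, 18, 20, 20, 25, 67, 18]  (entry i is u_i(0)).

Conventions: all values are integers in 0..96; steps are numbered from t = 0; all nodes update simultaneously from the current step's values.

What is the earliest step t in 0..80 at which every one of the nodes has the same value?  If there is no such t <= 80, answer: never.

Simulating step by step:
t=0: [32, 18, 20, 20, 25, 67, 18]  (not all equal)
t=1: [55, 42, 44, 42, 49, 52, 42]  (not all equal)
t=2: [64, 64, 64, 64, 64, 64, 64]  (all equal)

Answer: 2
Key observation: Synchronization is absorbing here: once all nodes are equal they stay equal, and step 2 is the first all-equal step.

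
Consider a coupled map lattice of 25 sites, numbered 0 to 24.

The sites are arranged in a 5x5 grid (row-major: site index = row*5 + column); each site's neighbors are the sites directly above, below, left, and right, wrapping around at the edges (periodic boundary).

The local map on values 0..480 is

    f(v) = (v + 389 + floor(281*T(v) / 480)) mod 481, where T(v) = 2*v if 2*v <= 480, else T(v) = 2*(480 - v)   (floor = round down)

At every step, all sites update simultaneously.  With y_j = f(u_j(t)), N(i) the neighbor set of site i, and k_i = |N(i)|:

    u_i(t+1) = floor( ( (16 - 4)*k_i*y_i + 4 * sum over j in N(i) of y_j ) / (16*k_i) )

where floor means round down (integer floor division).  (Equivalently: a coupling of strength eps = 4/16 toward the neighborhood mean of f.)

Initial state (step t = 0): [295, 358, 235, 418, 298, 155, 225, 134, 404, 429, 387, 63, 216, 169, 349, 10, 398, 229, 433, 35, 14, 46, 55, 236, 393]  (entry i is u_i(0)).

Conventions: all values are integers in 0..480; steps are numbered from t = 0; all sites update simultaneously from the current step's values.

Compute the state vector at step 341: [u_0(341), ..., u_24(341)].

Simulating step by step:
t=0: [295, 358, 235, 418, 298, 155, 225, 134, 404, 429, 387, 63, 216, 169, 349, 10, 398, 229, 433, 35, 14, 46, 55, 236, 393]
t=1: [407, 383, 377, 402, 415, 283, 352, 247, 379, 389, 371, 131, 339, 304, 403, 413, 355, 378, 394, 449, 391, 83, 98, 391, 409]
t=2: [401, 384, 388, 401, 399, 416, 397, 422, 406, 403, 392, 246, 399, 414, 402, 399, 374, 387, 402, 394, 382, 149, 171, 384, 399]
t=3: [401, 392, 394, 401, 401, 398, 403, 398, 399, 400, 403, 421, 402, 399, 401, 401, 395, 395, 401, 401, 392, 266, 299, 395, 401]
t=4: [401, 404, 403, 401, 401, 401, 401, 401, 401, 401, 400, 398, 400, 401, 401, 401, 403, 402, 401, 401, 403, 419, 415, 402, 401]
t=5: [400, 400, 400, 401, 401, 401, 401, 401, 401, 401, 401, 401, 401, 401, 401, 401, 400, 400, 401, 401, 400, 398, 399, 400, 401]
t=6: [401, 401, 401, 401, 401, 401, 401, 401, 401, 401, 401, 401, 401, 401, 401, 401, 401, 401, 401, 401, 401, 401, 401, 401, 401]
t=7: [401, 401, 401, 401, 401, 401, 401, 401, 401, 401, 401, 401, 401, 401, 401, 401, 401, 401, 401, 401, 401, 401, 401, 401, 401]

Answer: [401, 401, 401, 401, 401, 401, 401, 401, 401, 401, 401, 401, 401, 401, 401, 401, 401, 401, 401, 401, 401, 401, 401, 401, 401]
Key observation: The state at step 6, [401, 401, 401, 401, 401, 401, 401, 401, 401, 401, 401, 401, 401, 401, 401, 401, 401, 401, 401, 401, 401, 401, 401, 401, 401], reappears at step 7: the system is in a cycle of period 1 from step 6 on.  Therefore the state at step 341 equals the state at step 6 + ((341 - 6) mod 1) = 6, which is [401, 401, 401, 401, 401, 401, 401, 401, 401, 401, 401, 401, 401, 401, 401, 401, 401, 401, 401, 401, 401, 401, 401, 401, 401].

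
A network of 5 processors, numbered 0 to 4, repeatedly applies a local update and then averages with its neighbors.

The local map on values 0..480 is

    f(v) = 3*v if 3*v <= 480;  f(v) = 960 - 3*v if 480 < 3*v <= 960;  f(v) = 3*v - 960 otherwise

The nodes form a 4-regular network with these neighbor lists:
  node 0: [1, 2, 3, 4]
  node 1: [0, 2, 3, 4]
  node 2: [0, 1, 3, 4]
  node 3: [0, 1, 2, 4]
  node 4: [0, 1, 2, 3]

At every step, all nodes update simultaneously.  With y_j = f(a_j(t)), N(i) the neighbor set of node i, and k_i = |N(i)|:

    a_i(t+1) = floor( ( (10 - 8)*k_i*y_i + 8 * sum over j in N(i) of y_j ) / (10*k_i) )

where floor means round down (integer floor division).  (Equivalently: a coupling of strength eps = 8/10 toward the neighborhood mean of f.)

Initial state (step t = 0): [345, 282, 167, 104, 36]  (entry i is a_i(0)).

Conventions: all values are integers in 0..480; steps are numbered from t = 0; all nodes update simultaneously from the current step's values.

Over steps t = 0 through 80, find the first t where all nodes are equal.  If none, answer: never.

Answer: 1
Key observation: Synchronization is absorbing here: once all nodes are equal they stay equal, and step 1 is the first all-equal step.

Derivation:
t=0: [345, 282, 167, 104, 36]  (not all equal)
t=1: [213, 213, 213, 213, 213]  (all equal)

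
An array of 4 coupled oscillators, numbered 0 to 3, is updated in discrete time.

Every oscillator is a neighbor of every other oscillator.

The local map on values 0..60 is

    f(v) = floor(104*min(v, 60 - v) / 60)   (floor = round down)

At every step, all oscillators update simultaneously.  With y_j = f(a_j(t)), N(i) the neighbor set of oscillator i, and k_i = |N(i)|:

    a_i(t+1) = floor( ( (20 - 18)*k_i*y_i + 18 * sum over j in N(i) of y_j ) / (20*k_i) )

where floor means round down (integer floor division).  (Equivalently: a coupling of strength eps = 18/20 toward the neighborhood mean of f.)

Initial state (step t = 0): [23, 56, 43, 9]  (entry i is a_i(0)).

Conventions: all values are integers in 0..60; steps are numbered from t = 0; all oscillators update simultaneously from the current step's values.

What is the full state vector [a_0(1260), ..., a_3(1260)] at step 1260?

Answer: [26, 26, 26, 26]
Key observation: The state at step 5, [45, 45, 45, 45], reappears at step 7: the system is in a cycle of period 2 from step 5 on.  Therefore the state at step 1260 equals the state at step 5 + ((1260 - 5) mod 2) = 6, which is [26, 26, 26, 26].

Derivation:
t=0: [23, 56, 43, 9]
t=1: [18, 25, 20, 23]
t=2: [37, 35, 37, 36]
t=3: [40, 40, 40, 40]
t=4: [34, 34, 34, 34]
t=5: [45, 45, 45, 45]
t=6: [26, 26, 26, 26]
t=7: [45, 45, 45, 45]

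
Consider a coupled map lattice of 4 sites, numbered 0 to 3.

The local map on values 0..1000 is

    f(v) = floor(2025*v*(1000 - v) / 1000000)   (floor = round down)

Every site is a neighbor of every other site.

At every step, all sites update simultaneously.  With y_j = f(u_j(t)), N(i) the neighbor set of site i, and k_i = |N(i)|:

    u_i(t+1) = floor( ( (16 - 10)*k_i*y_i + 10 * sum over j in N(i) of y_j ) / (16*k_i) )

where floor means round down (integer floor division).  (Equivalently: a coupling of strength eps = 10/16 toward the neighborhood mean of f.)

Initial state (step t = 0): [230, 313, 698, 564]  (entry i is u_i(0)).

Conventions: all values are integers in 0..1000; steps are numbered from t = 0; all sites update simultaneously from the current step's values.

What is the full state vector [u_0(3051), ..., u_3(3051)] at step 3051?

Simulating step by step:
t=0: [230, 313, 698, 564]
t=1: [417, 430, 428, 440]
t=2: [494, 495, 495, 495]
t=3: [506, 506, 506, 506]
t=4: [506, 506, 506, 506]

Answer: [506, 506, 506, 506]
Key observation: The state at step 3, [506, 506, 506, 506], reappears at step 4: the system is in a cycle of period 1 from step 3 on.  Therefore the state at step 3051 equals the state at step 3 + ((3051 - 3) mod 1) = 3, which is [506, 506, 506, 506].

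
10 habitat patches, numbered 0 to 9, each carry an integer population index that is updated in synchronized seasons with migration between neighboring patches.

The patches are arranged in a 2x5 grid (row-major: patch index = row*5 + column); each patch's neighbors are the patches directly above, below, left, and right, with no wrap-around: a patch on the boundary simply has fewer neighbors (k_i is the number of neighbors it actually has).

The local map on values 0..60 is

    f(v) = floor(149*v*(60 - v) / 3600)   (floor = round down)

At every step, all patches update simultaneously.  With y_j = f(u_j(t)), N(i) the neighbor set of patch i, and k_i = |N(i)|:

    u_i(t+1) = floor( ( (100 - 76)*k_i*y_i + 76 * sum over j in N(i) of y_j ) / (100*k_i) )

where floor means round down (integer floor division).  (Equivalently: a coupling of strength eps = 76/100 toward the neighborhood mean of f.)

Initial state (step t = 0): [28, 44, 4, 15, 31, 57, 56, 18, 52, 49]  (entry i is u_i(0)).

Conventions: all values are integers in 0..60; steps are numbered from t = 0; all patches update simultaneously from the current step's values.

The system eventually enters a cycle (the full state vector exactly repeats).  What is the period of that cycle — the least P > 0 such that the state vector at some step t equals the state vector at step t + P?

Answer: 2
Key observation: The state at step 4, [35, 35, 35, 35, 35, 35, 35, 35, 35, 35], reappears at step 6 — and no state repeats earlier — so the cycle the system enters has period 2.

Derivation:
t=0: [28, 44, 4, 15, 31, 57, 56, 18, 52, 49]
t=1: [22, 20, 24, 22, 27, 19, 19, 16, 24, 25]
t=2: [32, 33, 32, 35, 35, 32, 31, 32, 33, 35]
t=3: [36, 36, 36, 36, 36, 37, 36, 36, 36, 36]
t=4: [35, 35, 35, 35, 35, 35, 35, 35, 35, 35]
t=5: [36, 36, 36, 36, 36, 36, 36, 36, 36, 36]
t=6: [35, 35, 35, 35, 35, 35, 35, 35, 35, 35]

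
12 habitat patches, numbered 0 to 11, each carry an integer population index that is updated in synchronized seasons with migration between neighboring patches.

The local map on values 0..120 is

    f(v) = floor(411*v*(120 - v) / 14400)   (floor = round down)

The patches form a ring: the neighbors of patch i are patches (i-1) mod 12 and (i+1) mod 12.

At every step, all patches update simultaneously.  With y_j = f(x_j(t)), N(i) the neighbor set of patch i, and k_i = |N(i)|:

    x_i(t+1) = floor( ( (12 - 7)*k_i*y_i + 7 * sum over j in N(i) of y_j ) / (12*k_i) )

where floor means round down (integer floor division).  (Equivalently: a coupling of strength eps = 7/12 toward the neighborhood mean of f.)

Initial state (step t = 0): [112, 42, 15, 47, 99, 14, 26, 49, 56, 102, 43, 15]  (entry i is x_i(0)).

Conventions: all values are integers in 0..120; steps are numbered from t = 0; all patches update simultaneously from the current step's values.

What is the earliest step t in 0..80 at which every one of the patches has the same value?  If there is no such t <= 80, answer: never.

Simulating step by step:
t=0: [112, 42, 15, 47, 99, 14, 26, 49, 56, 102, 43, 15]  (not all equal)
t=1: [50, 58, 73, 70, 65, 54, 69, 91, 86, 78, 67, 53]  (not all equal)
t=2: [100, 99, 99, 99, 100, 101, 93, 84, 83, 92, 98, 100]  (not all equal)
t=3: [57, 58, 59, 58, 56, 59, 70, 81, 82, 73, 63, 58]  (not all equal)
t=4: [102, 102, 102, 102, 102, 101, 97, 92, 91, 95, 100, 102]  (not all equal)
t=5: [52, 52, 52, 52, 52, 56, 63, 70, 72, 66, 58, 53]  (not all equal)
t=6: [100, 100, 100, 100, 100, 101, 101, 99, 99, 100, 101, 101]  (not all equal)
t=7: [56, 57, 57, 57, 56, 54, 55, 57, 58, 56, 54, 54]  (not all equal)
t=8: [101, 102, 102, 102, 101, 101, 101, 102, 102, 101, 101, 101]  (not all equal)
t=9: [53, 52, 52, 52, 53, 54, 53, 52, 52, 53, 54, 54]  (not all equal)
t=10: [100, 100, 100, 100, 100, 101, 100, 100, 100, 100, 101, 101]  (not all equal)
t=11: [56, 57, 57, 57, 56, 55, 56, 57, 57, 56, 54, 54]  (not all equal)
t=12: [101, 102, 102, 102, 102, 102, 102, 102, 102, 101, 101, 101]  (not all equal)
t=13: [53, 52, 52, 52, 52, 52, 52, 52, 52, 53, 54, 54]  (not all equal)
t=14: [100, 100, 100, 100, 100, 100, 100, 100, 100, 100, 101, 101]  (not all equal)
t=15: [56, 57, 57, 57, 57, 57, 57, 57, 57, 56, 54, 54]  (not all equal)
t=16: [101, 102, 102, 102, 102, 102, 102, 102, 102, 101, 101, 101]  (not all equal)

Answer: never
Key observation: The state at step 12 reappears at step 16 — the system is in a cycle of period 4 from step 12 on.  No step 0..16 is synchronized, and the cycle repeats forever, so no step up to 80 (or ever) has all patches equal.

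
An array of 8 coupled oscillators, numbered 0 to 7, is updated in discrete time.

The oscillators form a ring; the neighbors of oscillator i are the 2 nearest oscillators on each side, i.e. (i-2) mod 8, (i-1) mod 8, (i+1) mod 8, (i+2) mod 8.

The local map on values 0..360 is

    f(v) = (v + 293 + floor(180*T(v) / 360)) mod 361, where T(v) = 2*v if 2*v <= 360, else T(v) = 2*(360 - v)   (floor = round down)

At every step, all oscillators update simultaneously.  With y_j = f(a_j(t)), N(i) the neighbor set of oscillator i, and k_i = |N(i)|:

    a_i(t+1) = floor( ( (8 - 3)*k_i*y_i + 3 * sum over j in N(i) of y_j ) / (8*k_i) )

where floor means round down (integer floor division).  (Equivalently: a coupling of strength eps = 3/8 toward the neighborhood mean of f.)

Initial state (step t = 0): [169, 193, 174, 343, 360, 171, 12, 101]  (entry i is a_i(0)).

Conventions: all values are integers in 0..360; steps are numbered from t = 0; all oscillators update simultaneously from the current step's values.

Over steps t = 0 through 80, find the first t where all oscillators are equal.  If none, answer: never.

Answer: 2
Key observation: Synchronization is absorbing here: once all oscillators are equal they stay equal, and step 2 is the first all-equal step.

Derivation:
t=0: [169, 193, 174, 343, 360, 171, 12, 101]  (not all equal)
t=1: [264, 274, 282, 289, 291, 268, 289, 191]  (not all equal)
t=2: [292, 292, 292, 292, 292, 292, 292, 292]  (all equal)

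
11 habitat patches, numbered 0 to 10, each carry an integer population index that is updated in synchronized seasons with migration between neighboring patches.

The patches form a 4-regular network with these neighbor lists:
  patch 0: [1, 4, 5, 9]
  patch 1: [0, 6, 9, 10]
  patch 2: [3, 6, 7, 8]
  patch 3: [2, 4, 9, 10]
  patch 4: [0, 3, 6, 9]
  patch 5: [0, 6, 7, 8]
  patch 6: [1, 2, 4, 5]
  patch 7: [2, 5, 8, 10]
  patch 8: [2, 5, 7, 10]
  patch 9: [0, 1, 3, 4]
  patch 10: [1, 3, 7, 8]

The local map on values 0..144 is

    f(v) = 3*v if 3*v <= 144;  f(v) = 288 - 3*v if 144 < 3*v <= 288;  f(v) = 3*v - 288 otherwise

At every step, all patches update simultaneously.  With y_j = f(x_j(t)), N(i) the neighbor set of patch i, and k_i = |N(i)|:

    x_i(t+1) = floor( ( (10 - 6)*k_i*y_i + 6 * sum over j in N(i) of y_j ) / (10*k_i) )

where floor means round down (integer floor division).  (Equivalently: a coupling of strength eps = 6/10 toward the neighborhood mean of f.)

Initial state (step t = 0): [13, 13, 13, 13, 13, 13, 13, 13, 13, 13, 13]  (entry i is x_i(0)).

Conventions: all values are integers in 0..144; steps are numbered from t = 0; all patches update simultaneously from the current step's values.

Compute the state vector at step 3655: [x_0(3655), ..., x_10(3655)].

Answer: [81, 81, 81, 81, 81, 81, 81, 81, 81, 81, 81]
Key observation: The state at step 2, [117, 117, 117, 117, 117, 117, 117, 117, 117, 117, 117], reappears at step 10: the system is in a cycle of period 8 from step 2 on.  Therefore the state at step 3655 equals the state at step 2 + ((3655 - 2) mod 8) = 7, which is [81, 81, 81, 81, 81, 81, 81, 81, 81, 81, 81].

Derivation:
t=0: [13, 13, 13, 13, 13, 13, 13, 13, 13, 13, 13]
t=1: [39, 39, 39, 39, 39, 39, 39, 39, 39, 39, 39]
t=2: [117, 117, 117, 117, 117, 117, 117, 117, 117, 117, 117]
t=3: [63, 63, 63, 63, 63, 63, 63, 63, 63, 63, 63]
t=4: [99, 99, 99, 99, 99, 99, 99, 99, 99, 99, 99]
t=5: [9, 9, 9, 9, 9, 9, 9, 9, 9, 9, 9]
t=6: [27, 27, 27, 27, 27, 27, 27, 27, 27, 27, 27]
t=7: [81, 81, 81, 81, 81, 81, 81, 81, 81, 81, 81]
t=8: [45, 45, 45, 45, 45, 45, 45, 45, 45, 45, 45]
t=9: [135, 135, 135, 135, 135, 135, 135, 135, 135, 135, 135]
t=10: [117, 117, 117, 117, 117, 117, 117, 117, 117, 117, 117]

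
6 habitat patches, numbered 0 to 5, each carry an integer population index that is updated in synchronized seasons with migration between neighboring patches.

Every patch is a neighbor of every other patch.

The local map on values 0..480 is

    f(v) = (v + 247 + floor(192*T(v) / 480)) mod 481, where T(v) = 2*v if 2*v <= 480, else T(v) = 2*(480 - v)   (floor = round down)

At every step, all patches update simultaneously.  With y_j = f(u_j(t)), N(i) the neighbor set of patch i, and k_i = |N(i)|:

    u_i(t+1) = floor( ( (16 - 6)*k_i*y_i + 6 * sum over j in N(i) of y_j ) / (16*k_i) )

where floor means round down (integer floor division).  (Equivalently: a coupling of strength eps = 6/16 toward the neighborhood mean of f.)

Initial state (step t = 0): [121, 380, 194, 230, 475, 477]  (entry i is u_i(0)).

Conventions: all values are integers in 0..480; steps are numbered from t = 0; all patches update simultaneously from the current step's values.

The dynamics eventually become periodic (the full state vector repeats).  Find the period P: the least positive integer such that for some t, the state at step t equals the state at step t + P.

Simulating step by step:
t=0: [121, 380, 194, 230, 475, 477]
t=1: [365, 234, 173, 209, 245, 245]
t=2: [199, 179, 119, 155, 186, 186]
t=3: [137, 117, 322, 93, 123, 123]
t=4: [159, 403, 270, 380, 409, 409]
t=5: [116, 214, 200, 212, 215, 215]
t=6: [339, 171, 158, 169, 173, 173]
t=7: [161, 82, 69, 80, 84, 84]
t=8: [180, 367, 354, 365, 369, 369]
t=9: [139, 212, 211, 212, 212, 212]
t=10: [64, 137, 135, 137, 137, 137]
t=11: [230, 38, 36, 38, 38, 38]
t=12: [230, 304, 302, 304, 304, 304]
t=13: [191, 207, 207, 207, 207, 207]
t=14: [119, 135, 135, 135, 135, 135]
t=15: [291, 42, 42, 42, 42, 42]
t=16: [250, 313, 313, 313, 313, 313]
t=17: [204, 211, 211, 211, 211, 211]
t=18: [137, 144, 144, 144, 144, 144]
t=19: [16, 24, 24, 24, 24, 24]
t=20: [280, 288, 288, 288, 288, 288]
t=21: [206, 206, 206, 206, 206, 206]
t=22: [136, 136, 136, 136, 136, 136]
t=23: [10, 10, 10, 10, 10, 10]
t=24: [265, 265, 265, 265, 265, 265]
t=25: [203, 203, 203, 203, 203, 203]
t=26: [131, 131, 131, 131, 131, 131]
t=27: [1, 1, 1, 1, 1, 1]
t=28: [248, 248, 248, 248, 248, 248]
t=29: [199, 199, 199, 199, 199, 199]
t=30: [124, 124, 124, 124, 124, 124]
t=31: [470, 470, 470, 470, 470, 470]
t=32: [244, 244, 244, 244, 244, 244]
t=33: [198, 198, 198, 198, 198, 198]
t=34: [122, 122, 122, 122, 122, 122]
t=35: [466, 466, 466, 466, 466, 466]
t=36: [243, 243, 243, 243, 243, 243]
t=37: [198, 198, 198, 198, 198, 198]

Answer: 4
Key observation: The state at step 33, [198, 198, 198, 198, 198, 198], reappears at step 37 — and no state repeats earlier — so the cycle the system enters has period 4.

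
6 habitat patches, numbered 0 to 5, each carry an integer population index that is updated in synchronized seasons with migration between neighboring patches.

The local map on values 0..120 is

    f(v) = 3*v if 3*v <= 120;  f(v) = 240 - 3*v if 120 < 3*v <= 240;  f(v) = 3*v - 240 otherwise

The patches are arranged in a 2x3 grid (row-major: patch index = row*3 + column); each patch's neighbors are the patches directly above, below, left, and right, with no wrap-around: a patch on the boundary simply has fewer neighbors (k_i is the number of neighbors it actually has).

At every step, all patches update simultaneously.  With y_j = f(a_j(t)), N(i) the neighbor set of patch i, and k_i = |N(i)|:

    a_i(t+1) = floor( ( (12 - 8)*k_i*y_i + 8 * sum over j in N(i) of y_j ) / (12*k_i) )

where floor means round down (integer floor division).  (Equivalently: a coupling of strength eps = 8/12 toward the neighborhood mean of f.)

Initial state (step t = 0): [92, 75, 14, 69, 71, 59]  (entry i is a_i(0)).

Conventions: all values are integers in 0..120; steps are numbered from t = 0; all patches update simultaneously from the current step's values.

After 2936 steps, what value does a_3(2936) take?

Answer: a_3(2936) = 63
Key observation: The state at step 15, [21, 21, 21, 21, 21, 21], reappears at step 19: the system is in a cycle of period 4 from step 15 on.  Therefore the state at step 2936 equals the state at step 15 + ((2936 - 15) mod 4) = 16, which is [63, 63, 63, 63, 63, 63].

Derivation:
t=0: [92, 75, 14, 69, 71, 59]
t=1: [28, 28, 40, 32, 33, 44]
t=2: [88, 95, 104, 93, 97, 109]
t=3: [36, 47, 68, 38, 55, 70]
t=4: [107, 81, 55, 99, 79, 47]
t=5: [47, 36, 59, 47, 36, 59]
t=6: [102, 96, 78, 102, 96, 78]
t=7: [60, 42, 20, 60, 42, 20]
t=8: [78, 90, 78, 78, 90, 78]
t=9: [14, 19, 14, 14, 19, 14]
t=10: [47, 50, 47, 47, 50, 47]
t=11: [96, 94, 96, 96, 94, 96]
t=12: [46, 44, 46, 46, 44, 46]
t=13: [104, 105, 104, 104, 105, 104]
t=14: [73, 73, 73, 73, 73, 73]
t=15: [21, 21, 21, 21, 21, 21]
t=16: [63, 63, 63, 63, 63, 63]
t=17: [51, 51, 51, 51, 51, 51]
t=18: [87, 87, 87, 87, 87, 87]
t=19: [21, 21, 21, 21, 21, 21]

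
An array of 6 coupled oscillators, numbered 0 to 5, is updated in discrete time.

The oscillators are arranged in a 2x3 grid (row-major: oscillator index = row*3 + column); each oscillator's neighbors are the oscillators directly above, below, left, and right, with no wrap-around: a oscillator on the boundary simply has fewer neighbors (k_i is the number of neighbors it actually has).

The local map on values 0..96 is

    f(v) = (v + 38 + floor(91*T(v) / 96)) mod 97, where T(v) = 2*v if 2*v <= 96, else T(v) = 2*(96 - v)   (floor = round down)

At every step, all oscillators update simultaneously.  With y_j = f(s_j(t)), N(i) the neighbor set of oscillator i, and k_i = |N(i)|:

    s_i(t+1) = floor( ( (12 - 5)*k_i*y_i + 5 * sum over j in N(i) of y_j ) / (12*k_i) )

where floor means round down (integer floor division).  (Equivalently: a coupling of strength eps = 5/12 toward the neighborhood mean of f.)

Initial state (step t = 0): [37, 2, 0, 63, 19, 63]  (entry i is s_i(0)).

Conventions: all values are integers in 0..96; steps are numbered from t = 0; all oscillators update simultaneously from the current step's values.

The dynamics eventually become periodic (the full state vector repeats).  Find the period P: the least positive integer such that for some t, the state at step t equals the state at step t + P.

Simulating step by step:
t=0: [37, 2, 0, 63, 19, 63]
t=1: [50, 49, 44, 67, 78, 65]
t=2: [74, 73, 69, 63, 59, 62]
t=3: [58, 59, 61, 64, 67, 66]
t=4: [69, 68, 67, 65, 63, 63]
t=5: [61, 62, 62, 63, 65, 65]
t=6: [67, 66, 66, 66, 64, 64]
t=7: [62, 63, 63, 63, 64, 64]
t=8: [66, 66, 65, 66, 65, 65]
t=9: [63, 63, 63, 63, 63, 64]
t=10: [66, 66, 65, 66, 65, 65]

Answer: 2
Key observation: The state at step 8, [66, 66, 65, 66, 65, 65], reappears at step 10 — and no state repeats earlier — so the cycle the system enters has period 2.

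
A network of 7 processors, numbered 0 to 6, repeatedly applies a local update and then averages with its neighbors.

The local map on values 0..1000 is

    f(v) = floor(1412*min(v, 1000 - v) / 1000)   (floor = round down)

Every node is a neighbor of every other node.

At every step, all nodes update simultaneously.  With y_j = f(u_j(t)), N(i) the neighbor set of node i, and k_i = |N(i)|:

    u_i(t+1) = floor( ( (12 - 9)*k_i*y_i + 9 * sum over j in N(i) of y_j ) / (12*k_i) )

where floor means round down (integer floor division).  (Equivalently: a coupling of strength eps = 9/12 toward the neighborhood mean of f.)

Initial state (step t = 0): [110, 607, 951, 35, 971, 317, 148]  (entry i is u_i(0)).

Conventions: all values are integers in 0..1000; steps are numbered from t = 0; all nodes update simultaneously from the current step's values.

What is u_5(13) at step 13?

Answer: u_5(13) = 427

Derivation:
t=0: [110, 607, 951, 35, 971, 317, 148]
t=1: [209, 259, 198, 196, 195, 246, 216]
t=2: [304, 313, 302, 302, 302, 311, 305]
t=3: [430, 432, 430, 430, 430, 432, 430]
t=4: [607, 607, 607, 607, 607, 607, 607]
t=5: [554, 554, 554, 554, 554, 554, 554]
t=6: [629, 629, 629, 629, 629, 629, 629]
t=7: [523, 523, 523, 523, 523, 523, 523]
t=8: [673, 673, 673, 673, 673, 673, 673]
t=9: [461, 461, 461, 461, 461, 461, 461]
t=10: [650, 650, 650, 650, 650, 650, 650]
t=11: [494, 494, 494, 494, 494, 494, 494]
t=12: [697, 697, 697, 697, 697, 697, 697]
t=13: [427, 427, 427, 427, 427, 427, 427]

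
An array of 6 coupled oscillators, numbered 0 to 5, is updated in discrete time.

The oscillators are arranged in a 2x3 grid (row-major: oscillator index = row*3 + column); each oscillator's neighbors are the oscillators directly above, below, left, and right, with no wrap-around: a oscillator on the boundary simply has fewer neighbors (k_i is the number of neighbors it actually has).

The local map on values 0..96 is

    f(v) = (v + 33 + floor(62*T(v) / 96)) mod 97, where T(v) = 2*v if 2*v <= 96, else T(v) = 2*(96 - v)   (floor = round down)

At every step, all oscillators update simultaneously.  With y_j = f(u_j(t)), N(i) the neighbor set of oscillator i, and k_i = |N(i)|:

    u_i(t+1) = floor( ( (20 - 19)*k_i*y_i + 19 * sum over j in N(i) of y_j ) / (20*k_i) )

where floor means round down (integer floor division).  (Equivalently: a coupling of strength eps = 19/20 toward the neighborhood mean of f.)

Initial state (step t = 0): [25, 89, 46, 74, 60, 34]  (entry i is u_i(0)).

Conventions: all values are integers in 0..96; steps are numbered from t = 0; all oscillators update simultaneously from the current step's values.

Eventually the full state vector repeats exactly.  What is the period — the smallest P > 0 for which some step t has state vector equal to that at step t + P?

Answer: 3
Key observation: The state at step 84, [37, 37, 37, 37, 37, 37], reappears at step 87 — and no state repeats earlier — so the cycle the system enters has period 3.

Derivation:
t=0: [25, 89, 46, 74, 60, 34]
t=1: [38, 56, 24, 64, 29, 40]
t=2: [41, 37, 37, 13, 35, 44]
t=3: [40, 21, 27, 24, 38, 18]
t=4: [81, 49, 78, 28, 78, 59]
t=5: [23, 37, 43, 34, 29, 37]
t=6: [19, 39, 20, 41, 16, 18]
t=7: [29, 71, 50, 70, 43, 73]
t=8: [37, 27, 38, 19, 38, 39]
t=9: [81, 25, 57, 24, 62, 23]
t=10: [86, 42, 85, 40, 85, 44]
t=11: [29, 34, 34, 34, 31, 35]
t=12: [12, 7, 14, 4, 13, 10]
t=13: [46, 61, 52, 60, 49, 63]
t=14: [41, 43, 41, 42, 41, 44]
t=15: [32, 29, 34, 29, 33, 29]
t=16: [2, 10, 2, 9, 2, 11]
t=17: [53, 37, 55, 37, 54, 38]
t=18: [21, 42, 22, 42, 22, 42]
t=19: [34, 79, 34, 79, 34, 80]
t=20: [34, 14, 34, 14, 34, 14]
t=21: [62, 15, 62, 15, 62, 15]
t=22: [65, 42, 65, 42, 65, 42]
t=23: [32, 40, 32, 40, 32, 40]
t=24: [26, 9, 26, 9, 26, 9]
t=25: [54, 90, 54, 90, 54, 90]
t=26: [33, 43, 33, 43, 33, 43]
t=27: [32, 12, 32, 12, 32, 12]
t=28: [57, 11, 57, 11, 57, 11]
t=29: [57, 43, 57, 43, 57, 43]
t=30: [34, 42, 34, 42, 34, 42]
t=31: [31, 13, 31, 13, 31, 13]
t=32: [59, 9, 59, 9, 59, 9]
t=33: [52, 42, 52, 42, 52, 42]
t=34: [32, 43, 32, 43, 32, 43]
t=35: [32, 10, 32, 10, 32, 10]
t=36: [52, 11, 52, 11, 52, 11]
t=37: [57, 44, 57, 44, 57, 44]
t=38: [36, 42, 36, 42, 36, 42]
t=39: [31, 18, 31, 18, 31, 18]
t=40: [70, 10, 70, 10, 70, 10]
t=41: [54, 39, 54, 39, 54, 39]
t=42: [25, 43, 25, 43, 25, 43]
t=43: [36, 87, 36, 87, 36, 87]
t=44: [33, 18, 33, 18, 33, 18]
t=45: [70, 14, 70, 14, 70, 14]
t=46: [63, 40, 63, 40, 63, 40]
t=47: [27, 40, 27, 40, 27, 40]
t=48: [30, 90, 30, 90, 30, 90]
t=49: [31, 5, 31, 5, 31, 5]
t=50: [42, 8, 42, 8, 42, 8]
t=51: [50, 32, 50, 32, 50, 32]
t=52: [10, 43, 10, 43, 10, 43]
t=53: [35, 53, 35, 53, 35, 53]
t=54: [42, 17, 42, 17, 42, 17]
t=55: [69, 33, 69, 33, 69, 33]
t=56: [12, 37, 12, 37, 12, 37]
t=57: [22, 58, 22, 58, 22, 58]
t=58: [45, 81, 45, 81, 45, 81]
t=59: [36, 38, 36, 38, 36, 38]
t=60: [22, 18, 22, 18, 22, 18]
t=61: [74, 82, 74, 82, 74, 82]
t=62: [36, 37, 36, 37, 36, 37]
t=63: [19, 18, 19, 18, 19, 18]
t=64: [74, 75, 74, 75, 74, 75]
t=65: [38, 38, 38, 38, 38, 38]
t=66: [23, 23, 23, 23, 23, 23]
t=67: [85, 85, 85, 85, 85, 85]
t=68: [35, 35, 35, 35, 35, 35]
t=69: [16, 16, 16, 16, 16, 16]
t=70: [69, 69, 69, 69, 69, 69]
t=71: [39, 39, 39, 39, 39, 39]
t=72: [25, 25, 25, 25, 25, 25]
t=73: [90, 90, 90, 90, 90, 90]
t=74: [33, 33, 33, 33, 33, 33]
t=75: [11, 11, 11, 11, 11, 11]
t=76: [58, 58, 58, 58, 58, 58]
t=77: [43, 43, 43, 43, 43, 43]
t=78: [34, 34, 34, 34, 34, 34]
t=79: [13, 13, 13, 13, 13, 13]
t=80: [62, 62, 62, 62, 62, 62]
t=81: [41, 41, 41, 41, 41, 41]
t=82: [29, 29, 29, 29, 29, 29]
t=83: [2, 2, 2, 2, 2, 2]
t=84: [37, 37, 37, 37, 37, 37]
t=85: [20, 20, 20, 20, 20, 20]
t=86: [78, 78, 78, 78, 78, 78]
t=87: [37, 37, 37, 37, 37, 37]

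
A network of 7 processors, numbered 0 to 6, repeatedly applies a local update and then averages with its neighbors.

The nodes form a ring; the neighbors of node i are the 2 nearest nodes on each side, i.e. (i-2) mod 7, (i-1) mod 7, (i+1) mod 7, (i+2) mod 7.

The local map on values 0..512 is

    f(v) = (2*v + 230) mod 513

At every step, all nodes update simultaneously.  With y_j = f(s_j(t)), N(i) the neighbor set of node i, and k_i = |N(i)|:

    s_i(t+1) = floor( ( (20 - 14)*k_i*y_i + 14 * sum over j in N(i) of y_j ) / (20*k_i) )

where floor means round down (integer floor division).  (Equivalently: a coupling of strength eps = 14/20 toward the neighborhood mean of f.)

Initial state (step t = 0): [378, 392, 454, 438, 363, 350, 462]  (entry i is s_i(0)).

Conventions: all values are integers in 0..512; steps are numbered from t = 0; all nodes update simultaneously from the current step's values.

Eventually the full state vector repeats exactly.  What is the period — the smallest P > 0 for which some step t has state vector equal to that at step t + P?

Answer: 18
Key observation: The state at step 27, [285, 285, 285, 285, 285, 285, 285], reappears at step 45 — and no state repeats earlier — so the cycle the system enters has period 18.

Derivation:
t=0: [378, 392, 454, 438, 363, 350, 462]
t=1: [344, 289, 295, 281, 261, 321, 359]
t=2: [365, 338, 305, 293, 313, 345, 357]
t=3: [406, 381, 358, 348, 359, 388, 407]
t=4: [253, 297, 364, 445, 367, 302, 254]
t=5: [294, 266, 322, 295, 325, 270, 296]
t=6: [297, 299, 323, 308, 326, 302, 298]
t=7: [322, 325, 341, 339, 343, 328, 324]
t=8: [371, 376, 386, 388, 389, 378, 372]
t=9: [468, 473, 482, 484, 483, 475, 470]
t=10: [149, 154, 161, 163, 162, 155, 150]
t=11: [23, 27, 33, 36, 34, 28, 24]
t=12: [283, 286, 291, 294, 292, 287, 283]
t=13: [288, 291, 295, 298, 296, 292, 288]
t=14: [297, 300, 304, 306, 305, 301, 298]
t=15: [316, 318, 322, 324, 323, 319, 316]
t=16: [352, 355, 358, 360, 359, 356, 353]
t=17: [425, 428, 430, 432, 431, 429, 426]
t=18: [58, 60, 62, 64, 63, 61, 59]
t=19: [349, 351, 352, 354, 353, 352, 350]
t=20: [418, 419, 420, 422, 421, 420, 418]
t=21: [41, 42, 44, 45, 44, 43, 42]
t=22: [314, 315, 316, 317, 317, 316, 314]
t=23: [346, 347, 348, 349, 349, 348, 347]
t=24: [411, 411, 412, 413, 413, 412, 411]
t=25: [26, 27, 28, 28, 28, 28, 27]
t=26: [284, 284, 284, 285, 285, 284, 284]
t=27: [285, 285, 285, 285, 285, 285, 285]
t=28: [287, 287, 287, 287, 287, 287, 287]
t=29: [291, 291, 291, 291, 291, 291, 291]
t=30: [299, 299, 299, 299, 299, 299, 299]
t=31: [315, 315, 315, 315, 315, 315, 315]
t=32: [347, 347, 347, 347, 347, 347, 347]
t=33: [411, 411, 411, 411, 411, 411, 411]
t=34: [26, 26, 26, 26, 26, 26, 26]
t=35: [282, 282, 282, 282, 282, 282, 282]
t=36: [281, 281, 281, 281, 281, 281, 281]
t=37: [279, 279, 279, 279, 279, 279, 279]
t=38: [275, 275, 275, 275, 275, 275, 275]
t=39: [267, 267, 267, 267, 267, 267, 267]
t=40: [251, 251, 251, 251, 251, 251, 251]
t=41: [219, 219, 219, 219, 219, 219, 219]
t=42: [155, 155, 155, 155, 155, 155, 155]
t=43: [27, 27, 27, 27, 27, 27, 27]
t=44: [284, 284, 284, 284, 284, 284, 284]
t=45: [285, 285, 285, 285, 285, 285, 285]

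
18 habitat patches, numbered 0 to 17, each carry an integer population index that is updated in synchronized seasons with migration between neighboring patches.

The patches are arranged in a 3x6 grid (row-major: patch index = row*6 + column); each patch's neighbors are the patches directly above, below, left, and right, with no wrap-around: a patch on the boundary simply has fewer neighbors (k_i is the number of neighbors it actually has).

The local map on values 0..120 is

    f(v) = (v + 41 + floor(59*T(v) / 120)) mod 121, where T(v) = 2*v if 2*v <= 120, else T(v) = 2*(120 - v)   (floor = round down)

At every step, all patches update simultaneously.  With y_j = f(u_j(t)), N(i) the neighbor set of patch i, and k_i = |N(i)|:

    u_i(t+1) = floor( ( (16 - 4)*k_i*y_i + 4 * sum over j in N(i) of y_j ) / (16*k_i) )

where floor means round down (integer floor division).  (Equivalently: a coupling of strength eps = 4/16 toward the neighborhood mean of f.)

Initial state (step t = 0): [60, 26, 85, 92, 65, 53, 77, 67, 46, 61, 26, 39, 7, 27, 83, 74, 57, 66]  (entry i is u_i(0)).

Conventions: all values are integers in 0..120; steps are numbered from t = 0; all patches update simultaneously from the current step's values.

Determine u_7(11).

Simulating step by step:
t=0: [60, 26, 85, 92, 65, 53, 77, 67, 46, 61, 26, 39, 7, 27, 83, 74, 57, 66]
t=1: [45, 78, 41, 39, 42, 38, 40, 44, 18, 40, 83, 101, 57, 81, 41, 38, 38, 48]
t=2: [26, 30, 20, 98, 25, 92, 94, 22, 65, 111, 46, 43, 44, 32, 20, 106, 101, 30]
t=3: [86, 96, 74, 46, 74, 41, 44, 80, 46, 37, 19, 16, 23, 92, 75, 42, 41, 80]
t=4: [35, 39, 34, 24, 36, 14, 18, 35, 22, 91, 72, 63, 70, 42, 33, 15, 10, 38]
t=5: [106, 115, 105, 87, 100, 69, 78, 100, 85, 46, 44, 47, 39, 23, 92, 69, 63, 99]
t=6: [39, 39, 39, 36, 36, 35, 45, 41, 37, 16, 11, 16, 104, 80, 42, 36, 36, 35]
t=7: [104, 108, 117, 109, 107, 105, 19, 18, 97, 79, 69, 77, 35, 32, 24, 99, 107, 105]
t=8: [43, 42, 39, 39, 39, 39, 77, 73, 44, 39, 39, 39, 105, 100, 81, 43, 39, 39]
t=9: [9, 15, 99, 118, 118, 118, 36, 34, 24, 104, 118, 118, 39, 39, 33, 26, 108, 118]
t=10: [66, 69, 45, 39, 39, 39, 107, 105, 84, 45, 39, 39, 117, 116, 104, 84, 43, 39]
t=11: [39, 36, 23, 99, 118, 118, 39, 39, 35, 26, 104, 118, 39, 39, 39, 33, 26, 103]

Answer: u_7(11) = 39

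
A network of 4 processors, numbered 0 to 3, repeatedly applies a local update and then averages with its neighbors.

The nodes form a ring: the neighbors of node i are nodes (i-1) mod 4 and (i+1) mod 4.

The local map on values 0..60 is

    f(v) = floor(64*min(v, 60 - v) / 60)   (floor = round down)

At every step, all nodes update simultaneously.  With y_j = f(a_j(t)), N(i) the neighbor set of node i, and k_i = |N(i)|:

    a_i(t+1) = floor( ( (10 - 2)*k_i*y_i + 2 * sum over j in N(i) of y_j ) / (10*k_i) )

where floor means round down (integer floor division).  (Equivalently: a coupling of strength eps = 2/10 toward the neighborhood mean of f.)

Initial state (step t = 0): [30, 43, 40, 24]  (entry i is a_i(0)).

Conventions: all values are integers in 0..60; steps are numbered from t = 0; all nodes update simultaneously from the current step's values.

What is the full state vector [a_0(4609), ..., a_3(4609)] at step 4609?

Simulating step by step:
t=0: [30, 43, 40, 24]
t=1: [29, 19, 21, 25]
t=2: [28, 21, 22, 26]
t=3: [28, 22, 23, 26]
t=4: [28, 23, 24, 26]
t=5: [28, 24, 25, 27]
t=6: [28, 25, 26, 27]
t=7: [28, 26, 27, 28]
t=8: [28, 27, 28, 28]
t=9: [28, 28, 28, 29]
t=10: [29, 29, 29, 29]
t=11: [30, 30, 30, 30]
t=12: [32, 32, 32, 32]
t=13: [29, 29, 29, 29]

Answer: [29, 29, 29, 29]
Key observation: The state at step 10, [29, 29, 29, 29], reappears at step 13: the system is in a cycle of period 3 from step 10 on.  Therefore the state at step 4609 equals the state at step 10 + ((4609 - 10) mod 3) = 10, which is [29, 29, 29, 29].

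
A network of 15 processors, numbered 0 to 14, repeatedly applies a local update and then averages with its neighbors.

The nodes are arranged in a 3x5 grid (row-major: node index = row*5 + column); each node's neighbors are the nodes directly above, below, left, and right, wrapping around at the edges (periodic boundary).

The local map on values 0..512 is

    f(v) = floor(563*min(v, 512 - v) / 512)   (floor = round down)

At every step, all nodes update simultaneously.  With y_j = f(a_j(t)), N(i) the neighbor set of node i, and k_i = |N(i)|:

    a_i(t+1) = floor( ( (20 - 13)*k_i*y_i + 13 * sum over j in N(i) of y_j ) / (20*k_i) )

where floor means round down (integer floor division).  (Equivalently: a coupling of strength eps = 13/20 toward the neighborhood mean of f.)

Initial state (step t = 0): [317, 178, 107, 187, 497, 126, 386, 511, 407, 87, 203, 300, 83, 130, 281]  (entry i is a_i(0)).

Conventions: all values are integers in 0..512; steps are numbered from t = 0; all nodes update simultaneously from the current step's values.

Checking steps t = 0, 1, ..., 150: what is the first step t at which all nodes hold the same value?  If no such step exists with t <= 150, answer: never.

Answer: 26
Key observation: Synchronization is absorbing here: once all nodes are equal they stay equal, and step 26 is the first all-equal step.

Derivation:
t=0: [317, 178, 107, 187, 497, 126, 386, 511, 407, 87, 203, 300, 83, 130, 281]  (not all equal)
t=1: [167, 182, 120, 135, 130, 157, 140, 75, 112, 118, 214, 186, 111, 157, 166]  (not all equal)
t=2: [185, 179, 135, 144, 154, 173, 160, 114, 129, 145, 202, 186, 138, 153, 173]  (not all equal)
t=3: [197, 187, 154, 157, 174, 189, 177, 143, 148, 167, 205, 192, 157, 162, 183]  (not all equal)
t=4: [210, 200, 173, 173, 192, 205, 194, 168, 168, 187, 214, 203, 176, 177, 196]  (not all equal)
t=5: [225, 215, 194, 193, 210, 222, 212, 191, 190, 207, 227, 217, 196, 194, 212]  (not all equal)
t=6: [242, 233, 216, 214, 229, 240, 232, 214, 212, 228, 243, 234, 217, 215, 230]  (not all equal)
t=7: [261, 254, 239, 237, 250, 260, 253, 238, 236, 249, 262, 255, 240, 238, 251]  (not all equal)
t=8: [276, 275, 264, 262, 272, 275, 275, 263, 262, 272, 276, 275, 264, 263, 272]  (not all equal)
t=9: [259, 261, 270, 271, 264, 260, 262, 270, 271, 264, 259, 261, 270, 271, 263]  (not all equal)
t=10: [276, 274, 267, 266, 272, 276, 273, 267, 266, 271, 276, 274, 267, 266, 272]  (not all equal)
t=11: [259, 262, 267, 268, 263, 260, 262, 268, 269, 264, 259, 262, 267, 268, 263]  (not all equal)
t=12: [276, 273, 269, 268, 272, 276, 273, 269, 268, 272, 276, 273, 269, 268, 272]  (not all equal)
t=13: [260, 262, 266, 267, 263, 260, 262, 266, 267, 263, 260, 262, 266, 267, 263]  (not all equal)
t=14: [275, 273, 270, 269, 273, 275, 273, 270, 269, 273, 275, 273, 270, 269, 273]  (not all equal)
t=15: [260, 262, 265, 266, 262, 260, 262, 265, 266, 262, 260, 262, 265, 266, 262]  (not all equal)
t=16: [276, 274, 271, 270, 273, 276, 274, 271, 270, 273, 276, 274, 271, 270, 273]  (not all equal)
t=17: [259, 261, 264, 265, 262, 259, 261, 264, 265, 262, 259, 261, 264, 265, 262]  (not all equal)
t=18: [277, 275, 272, 271, 274, 277, 275, 272, 271, 274, 277, 275, 272, 271, 274]  (not all equal)
t=19: [258, 260, 262, 264, 261, 258, 260, 262, 264, 261, 258, 260, 262, 264, 261]  (not all equal)
t=20: [278, 276, 274, 272, 275, 278, 276, 274, 272, 275, 278, 276, 274, 272, 275]  (not all equal)
t=21: [257, 259, 261, 262, 260, 257, 259, 261, 262, 260, 257, 259, 261, 262, 260]  (not all equal)
t=22: [279, 278, 276, 274, 277, 279, 278, 276, 274, 277, 279, 278, 276, 274, 277]  (not all equal)
t=23: [256, 257, 259, 260, 258, 256, 257, 259, 260, 258, 256, 257, 259, 260, 258]  (not all equal)
t=24: [280, 279, 278, 277, 279, 280, 279, 278, 277, 279, 280, 279, 278, 277, 279]  (not all equal)
t=25: [255, 256, 257, 257, 256, 255, 256, 257, 257, 256, 255, 256, 257, 257, 256]  (not all equal)
t=26: [280, 280, 280, 280, 280, 280, 280, 280, 280, 280, 280, 280, 280, 280, 280]  (all equal)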